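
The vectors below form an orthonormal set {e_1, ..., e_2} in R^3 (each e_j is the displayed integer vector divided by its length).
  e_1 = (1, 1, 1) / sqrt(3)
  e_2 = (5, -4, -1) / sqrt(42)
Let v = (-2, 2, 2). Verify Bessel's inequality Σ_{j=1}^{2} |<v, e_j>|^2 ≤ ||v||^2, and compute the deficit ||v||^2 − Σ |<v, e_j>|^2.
Σ |<v, e_j>|^2 = 76/7; ||v||^2 = 12; deficit = 8/7

Write each e_j = u_j / sqrt(<u_j, u_j>) where u_j is the displayed integer vector. Then <v, e_j> = <v, u_j> / sqrt(<u_j, u_j>), so |<v, e_j>|^2 = <v, u_j>^2 / <u_j, u_j>.
Coefficients: <v, e_1> = 2/sqrt(3), <v, e_2> = -20/sqrt(42).
Square and sum: Σ |<v, e_j>|^2 = 76/7.
Compute ||v||^2 = v·v = 12.
Deficit = 12 − 76/7 = 8/7 ≥ 0, confirming Bessel's inequality. (The deficit equals ||v − Σ <v,e_j> e_j||^2, the squared distance from v to span{e_j}.)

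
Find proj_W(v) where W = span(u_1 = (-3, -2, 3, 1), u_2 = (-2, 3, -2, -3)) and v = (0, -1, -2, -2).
proj_W(v) = (65/517, 507/517, -493/517, -414/517)

Set up U = [u_1 | ... | u_2] ∈ R^(4×2). The projector onto W = col(U) is P = U (U^T U)^(-1) U^T.
Compute U^T U =
  [23, -9]
  [-9, 26],
and U^T v = (-6, 7).
Solve U^T U · c = U^T v for the coefficients: c = (-93/517, 107/517). The projection is proj_W(v) = U c.
Check: (v - proj_W(v)) · u_1 = 0  (should be 0).
Check: (v - proj_W(v)) · u_2 = 0  (should be 0).
Result: proj_W(v) = (65/517, 507/517, -493/517, -414/517).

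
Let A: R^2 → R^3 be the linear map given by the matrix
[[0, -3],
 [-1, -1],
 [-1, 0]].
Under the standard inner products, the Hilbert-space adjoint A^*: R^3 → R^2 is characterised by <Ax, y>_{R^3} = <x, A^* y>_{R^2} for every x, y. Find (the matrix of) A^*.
A^* = A^T =
[[0, -1, -1],
 [-3, -1, 0]]

For real matrices with standard dot products, the defining identity <Ax, y> = <x, A^* y> gives (Ax)^T y = x^T (A^*) y, i.e. x^T A^T y = x^T (A^*) y. Since this holds for all x, y, we must have A^* = A^T. Therefore
A^* =
[[0, -1, -1],
 [-3, -1, 0]].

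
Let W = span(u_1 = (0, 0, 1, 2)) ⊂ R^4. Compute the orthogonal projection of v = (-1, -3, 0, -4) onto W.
proj_W(v) = (0, 0, -8/5, -16/5)

Set up U = [u_1 | ... | u_1] ∈ R^(4×1). The projector onto W = col(U) is P = U (U^T U)^(-1) U^T.
Compute U^T U =
  [5],
and U^T v = (-8).
Solve U^T U · c = U^T v for the coefficients: c = (-8/5). The projection is proj_W(v) = U c.
Check: (v - proj_W(v)) · u_1 = 0  (should be 0).
Result: proj_W(v) = (0, 0, -8/5, -16/5).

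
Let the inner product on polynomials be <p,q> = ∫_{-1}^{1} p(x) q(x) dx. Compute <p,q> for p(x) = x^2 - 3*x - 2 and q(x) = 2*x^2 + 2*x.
<p,q> = -88/15

Expand the product: p(x)·q(x) = 2*x^4 - 4*x^3 - 10*x^2 - 4*x.
∫_{-1}^{1} of each monomial x^k gives [2/(k+1) if k even, 0 if k odd]. Integrating term-by-term (or equivalently evaluating the antiderivative F(x) = 2*x^5/5 - x^4 - 10*x^3/3 - 2*x^2 at the endpoints):
  F(1) − F(−1) = -89/15 − (-1/15) = -88/15.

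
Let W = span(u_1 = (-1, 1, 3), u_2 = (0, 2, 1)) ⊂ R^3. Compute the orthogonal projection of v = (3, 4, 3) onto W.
proj_W(v) = (1/6, 137/30, 28/15)

Set up U = [u_1 | ... | u_2] ∈ R^(3×2). The projector onto W = col(U) is P = U (U^T U)^(-1) U^T.
Compute U^T U =
  [11, 5]
  [5, 5],
and U^T v = (10, 11).
Solve U^T U · c = U^T v for the coefficients: c = (-1/6, 71/30). The projection is proj_W(v) = U c.
Check: (v - proj_W(v)) · u_1 = 0  (should be 0).
Check: (v - proj_W(v)) · u_2 = 0  (should be 0).
Result: proj_W(v) = (1/6, 137/30, 28/15).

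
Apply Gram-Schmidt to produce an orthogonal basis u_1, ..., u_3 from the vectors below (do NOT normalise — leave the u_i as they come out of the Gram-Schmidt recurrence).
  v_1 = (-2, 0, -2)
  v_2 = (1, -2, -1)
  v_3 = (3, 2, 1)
Orthogonal basis:
  u_1 = (-2, 0, -2)
  u_2 = (1, -2, -1)
  u_3 = (4/3, 4/3, -4/3)

Apply the Gram-Schmidt recurrence
  u_1 = v_1
  u_i = v_i − Σ_{j<i} ((v_i · u_j) / (u_j · u_j)) · u_j.

Step by step this gives:
  u_1 = (-2, 0, -2)
  u_2 = (1, -2, -1)
  u_3 = (4/3, 4/3, -4/3)

Orthogonality check:
  u_2 · u_1 = 0 (should be 0)
  u_3 · u_1 = 0 (should be 0)
  u_3 · u_2 = 0 (should be 0)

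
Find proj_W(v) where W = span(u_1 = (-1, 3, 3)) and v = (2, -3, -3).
proj_W(v) = (20/19, -60/19, -60/19)

Set up U = [u_1 | ... | u_1] ∈ R^(3×1). The projector onto W = col(U) is P = U (U^T U)^(-1) U^T.
Compute U^T U =
  [19],
and U^T v = (-20).
Solve U^T U · c = U^T v for the coefficients: c = (-20/19). The projection is proj_W(v) = U c.
Check: (v - proj_W(v)) · u_1 = 0  (should be 0).
Result: proj_W(v) = (20/19, -60/19, -60/19).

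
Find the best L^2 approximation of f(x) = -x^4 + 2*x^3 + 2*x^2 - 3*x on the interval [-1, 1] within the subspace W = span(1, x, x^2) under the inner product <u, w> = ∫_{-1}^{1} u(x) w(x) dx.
g(x) = 8*x^2/7 - 9*x/5 + 3/35

The best approximation g ∈ W is the orthogonal projection of f onto W. Writing g = a_0 + a_1 x + a_2 x^2, the coefficients solve the normal equations G · a = b where
  G_{ij} = <φ_i, φ_j> and b_i = <f, φ_i>, with φ_0 = 1, φ_1 = x, φ_2 = x^2.
G =
  [2, 0, 2/3]
  [0, 2/3, 0]
  [2/3, 0, 2/5],
b = (14/15, -6/5, 18/35).
Solving gives a_0 = 3/35, a_1 = -9/5, a_2 = 8/7, so
  g(x) = 8*x^2/7 - 9*x/5 + 3/35.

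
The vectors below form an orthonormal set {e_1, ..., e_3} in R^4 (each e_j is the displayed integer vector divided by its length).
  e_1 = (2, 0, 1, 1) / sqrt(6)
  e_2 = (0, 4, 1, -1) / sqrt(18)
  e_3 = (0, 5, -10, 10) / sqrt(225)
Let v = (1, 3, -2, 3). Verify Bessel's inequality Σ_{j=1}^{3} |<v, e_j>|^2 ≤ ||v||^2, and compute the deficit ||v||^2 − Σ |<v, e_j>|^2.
Σ |<v, e_j>|^2 = 23; ||v||^2 = 23; deficit = 0

Write each e_j = u_j / sqrt(<u_j, u_j>) where u_j is the displayed integer vector. Then <v, e_j> = <v, u_j> / sqrt(<u_j, u_j>), so |<v, e_j>|^2 = <v, u_j>^2 / <u_j, u_j>.
Coefficients: <v, e_1> = 3/sqrt(6), <v, e_2> = 7/sqrt(18), <v, e_3> = 65/sqrt(225).
Square and sum: Σ |<v, e_j>|^2 = 23.
Compute ||v||^2 = v·v = 23.
Deficit = 23 − 23 = 0 ≥ 0, confirming Bessel's inequality. (The deficit equals ||v − Σ <v,e_j> e_j||^2, the squared distance from v to span{e_j}.)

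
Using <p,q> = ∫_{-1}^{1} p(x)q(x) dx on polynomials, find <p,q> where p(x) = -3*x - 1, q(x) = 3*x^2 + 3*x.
<p,q> = -8

Expand the product: p(x)·q(x) = -9*x^3 - 12*x^2 - 3*x.
∫_{-1}^{1} of each monomial x^k gives [2/(k+1) if k even, 0 if k odd]. Integrating term-by-term (or equivalently evaluating the antiderivative F(x) = -9*x^4/4 - 4*x^3 - 3*x^2/2 at the endpoints):
  F(1) − F(−1) = -31/4 − (1/4) = -8.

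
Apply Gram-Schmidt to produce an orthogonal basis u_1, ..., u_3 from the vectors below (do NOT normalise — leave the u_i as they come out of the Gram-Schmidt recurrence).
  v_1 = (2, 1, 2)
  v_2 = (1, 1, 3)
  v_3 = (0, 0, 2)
Orthogonal basis:
  u_1 = (2, 1, 2)
  u_2 = (-1, 0, 1)
  u_3 = (1/9, -4/9, 1/9)

Apply the Gram-Schmidt recurrence
  u_1 = v_1
  u_i = v_i − Σ_{j<i} ((v_i · u_j) / (u_j · u_j)) · u_j.

Step by step this gives:
  u_1 = (2, 1, 2)
  u_2 = (-1, 0, 1)
  u_3 = (1/9, -4/9, 1/9)

Orthogonality check:
  u_2 · u_1 = 0 (should be 0)
  u_3 · u_1 = 0 (should be 0)
  u_3 · u_2 = 0 (should be 0)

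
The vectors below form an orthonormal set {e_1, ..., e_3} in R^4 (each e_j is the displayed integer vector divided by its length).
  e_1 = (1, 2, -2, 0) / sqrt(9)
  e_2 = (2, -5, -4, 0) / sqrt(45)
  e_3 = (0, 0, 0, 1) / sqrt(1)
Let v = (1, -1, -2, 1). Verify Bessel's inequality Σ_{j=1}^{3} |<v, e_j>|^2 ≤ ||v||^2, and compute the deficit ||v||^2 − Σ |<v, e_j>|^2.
Σ |<v, e_j>|^2 = 7; ||v||^2 = 7; deficit = 0

Write each e_j = u_j / sqrt(<u_j, u_j>) where u_j is the displayed integer vector. Then <v, e_j> = <v, u_j> / sqrt(<u_j, u_j>), so |<v, e_j>|^2 = <v, u_j>^2 / <u_j, u_j>.
Coefficients: <v, e_1> = 3/sqrt(9), <v, e_2> = 15/sqrt(45), <v, e_3> = 1/sqrt(1).
Square and sum: Σ |<v, e_j>|^2 = 7.
Compute ||v||^2 = v·v = 7.
Deficit = 7 − 7 = 0 ≥ 0, confirming Bessel's inequality. (The deficit equals ||v − Σ <v,e_j> e_j||^2, the squared distance from v to span{e_j}.)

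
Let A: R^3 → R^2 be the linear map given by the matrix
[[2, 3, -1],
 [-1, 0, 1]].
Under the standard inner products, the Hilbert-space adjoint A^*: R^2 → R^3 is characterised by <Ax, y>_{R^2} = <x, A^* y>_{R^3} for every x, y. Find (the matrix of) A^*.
A^* = A^T =
[[2, -1],
 [3, 0],
 [-1, 1]]

For real matrices with standard dot products, the defining identity <Ax, y> = <x, A^* y> gives (Ax)^T y = x^T (A^*) y, i.e. x^T A^T y = x^T (A^*) y. Since this holds for all x, y, we must have A^* = A^T. Therefore
A^* =
[[2, -1],
 [3, 0],
 [-1, 1]].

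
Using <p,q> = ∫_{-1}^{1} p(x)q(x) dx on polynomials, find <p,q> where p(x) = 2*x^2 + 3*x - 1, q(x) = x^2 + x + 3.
<p,q> = 2/15

Expand the product: p(x)·q(x) = 2*x^4 + 5*x^3 + 8*x^2 + 8*x - 3.
∫_{-1}^{1} of each monomial x^k gives [2/(k+1) if k even, 0 if k odd]. Integrating term-by-term (or equivalently evaluating the antiderivative F(x) = 2*x^5/5 + 5*x^4/4 + 8*x^3/3 + 4*x^2 - 3*x at the endpoints):
  F(1) − F(−1) = 319/60 − (311/60) = 2/15.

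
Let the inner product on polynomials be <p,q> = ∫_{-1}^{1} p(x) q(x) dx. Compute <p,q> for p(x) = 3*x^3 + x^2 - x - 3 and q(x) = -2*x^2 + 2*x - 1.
<p,q> = 48/5

Expand the product: p(x)·q(x) = -6*x^5 + 4*x^4 + x^3 + 3*x^2 - 5*x + 3.
∫_{-1}^{1} of each monomial x^k gives [2/(k+1) if k even, 0 if k odd]. Integrating term-by-term (or equivalently evaluating the antiderivative F(x) = -x^6 + 4*x^5/5 + x^4/4 + x^3 - 5*x^2/2 + 3*x at the endpoints):
  F(1) − F(−1) = 31/20 − (-161/20) = 48/5.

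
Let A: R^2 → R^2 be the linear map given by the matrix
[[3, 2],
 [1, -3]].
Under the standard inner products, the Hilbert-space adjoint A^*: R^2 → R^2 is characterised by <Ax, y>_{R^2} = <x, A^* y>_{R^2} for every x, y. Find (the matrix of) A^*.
A^* = A^T =
[[3, 1],
 [2, -3]]

For real matrices with standard dot products, the defining identity <Ax, y> = <x, A^* y> gives (Ax)^T y = x^T (A^*) y, i.e. x^T A^T y = x^T (A^*) y. Since this holds for all x, y, we must have A^* = A^T. Therefore
A^* =
[[3, 1],
 [2, -3]].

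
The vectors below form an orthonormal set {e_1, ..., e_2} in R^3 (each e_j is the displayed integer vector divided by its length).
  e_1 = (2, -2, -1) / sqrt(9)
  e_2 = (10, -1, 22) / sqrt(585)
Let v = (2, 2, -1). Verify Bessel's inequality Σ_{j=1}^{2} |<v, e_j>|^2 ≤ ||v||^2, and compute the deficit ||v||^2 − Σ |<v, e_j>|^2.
Σ |<v, e_j>|^2 = 9/65; ||v||^2 = 9; deficit = 576/65

Write each e_j = u_j / sqrt(<u_j, u_j>) where u_j is the displayed integer vector. Then <v, e_j> = <v, u_j> / sqrt(<u_j, u_j>), so |<v, e_j>|^2 = <v, u_j>^2 / <u_j, u_j>.
Coefficients: <v, e_1> = 1/sqrt(9), <v, e_2> = -4/sqrt(585).
Square and sum: Σ |<v, e_j>|^2 = 9/65.
Compute ||v||^2 = v·v = 9.
Deficit = 9 − 9/65 = 576/65 ≥ 0, confirming Bessel's inequality. (The deficit equals ||v − Σ <v,e_j> e_j||^2, the squared distance from v to span{e_j}.)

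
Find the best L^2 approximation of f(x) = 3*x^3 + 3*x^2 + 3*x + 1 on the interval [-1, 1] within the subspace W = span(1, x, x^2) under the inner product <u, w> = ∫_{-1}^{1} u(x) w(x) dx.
g(x) = 3*x^2 + 24*x/5 + 1

The best approximation g ∈ W is the orthogonal projection of f onto W. Writing g = a_0 + a_1 x + a_2 x^2, the coefficients solve the normal equations G · a = b where
  G_{ij} = <φ_i, φ_j> and b_i = <f, φ_i>, with φ_0 = 1, φ_1 = x, φ_2 = x^2.
G =
  [2, 0, 2/3]
  [0, 2/3, 0]
  [2/3, 0, 2/5],
b = (4, 16/5, 28/15).
Solving gives a_0 = 1, a_1 = 24/5, a_2 = 3, so
  g(x) = 3*x^2 + 24*x/5 + 1.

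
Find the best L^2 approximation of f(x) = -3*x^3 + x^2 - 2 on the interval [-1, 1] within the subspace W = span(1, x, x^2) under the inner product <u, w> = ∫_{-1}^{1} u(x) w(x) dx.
g(x) = x^2 - 9*x/5 - 2

The best approximation g ∈ W is the orthogonal projection of f onto W. Writing g = a_0 + a_1 x + a_2 x^2, the coefficients solve the normal equations G · a = b where
  G_{ij} = <φ_i, φ_j> and b_i = <f, φ_i>, with φ_0 = 1, φ_1 = x, φ_2 = x^2.
G =
  [2, 0, 2/3]
  [0, 2/3, 0]
  [2/3, 0, 2/5],
b = (-10/3, -6/5, -14/15).
Solving gives a_0 = -2, a_1 = -9/5, a_2 = 1, so
  g(x) = x^2 - 9*x/5 - 2.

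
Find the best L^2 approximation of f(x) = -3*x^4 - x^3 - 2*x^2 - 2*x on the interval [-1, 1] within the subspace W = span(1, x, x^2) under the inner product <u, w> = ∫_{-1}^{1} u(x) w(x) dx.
g(x) = -32*x^2/7 - 13*x/5 + 9/35

The best approximation g ∈ W is the orthogonal projection of f onto W. Writing g = a_0 + a_1 x + a_2 x^2, the coefficients solve the normal equations G · a = b where
  G_{ij} = <φ_i, φ_j> and b_i = <f, φ_i>, with φ_0 = 1, φ_1 = x, φ_2 = x^2.
G =
  [2, 0, 2/3]
  [0, 2/3, 0]
  [2/3, 0, 2/5],
b = (-38/15, -26/15, -58/35).
Solving gives a_0 = 9/35, a_1 = -13/5, a_2 = -32/7, so
  g(x) = -32*x^2/7 - 13*x/5 + 9/35.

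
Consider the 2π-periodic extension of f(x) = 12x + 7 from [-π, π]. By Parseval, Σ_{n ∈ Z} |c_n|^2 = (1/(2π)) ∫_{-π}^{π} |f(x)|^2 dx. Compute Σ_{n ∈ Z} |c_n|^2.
Σ |c_n|^2 = 48π^2 + 49

Expand and integrate term by term over [-π, π]:
  ∫ (12x)^2 dx = 144·(2π^3/3); ∫ 2·12·(7)·x dx = 0 (odd integrand); ∫ 7^2 dx = 49·2π.
So (1/(2π)) ∫_{-π}^{π} (12x + 7)^2 dx = 144π^2/3 + 49 = 48π^2 + 49.
Parseval ⇒ Σ |c_n|^2 = 48π^2 + 49.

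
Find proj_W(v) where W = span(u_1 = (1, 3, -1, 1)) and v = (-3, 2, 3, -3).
proj_W(v) = (-1/4, -3/4, 1/4, -1/4)

Set up U = [u_1 | ... | u_1] ∈ R^(4×1). The projector onto W = col(U) is P = U (U^T U)^(-1) U^T.
Compute U^T U =
  [12],
and U^T v = (-3).
Solve U^T U · c = U^T v for the coefficients: c = (-1/4). The projection is proj_W(v) = U c.
Check: (v - proj_W(v)) · u_1 = 0  (should be 0).
Result: proj_W(v) = (-1/4, -3/4, 1/4, -1/4).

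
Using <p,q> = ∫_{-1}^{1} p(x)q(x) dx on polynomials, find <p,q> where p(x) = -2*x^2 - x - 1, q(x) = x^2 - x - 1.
<p,q> = 38/15

Expand the product: p(x)·q(x) = -2*x^4 + x^3 + 2*x^2 + 2*x + 1.
∫_{-1}^{1} of each monomial x^k gives [2/(k+1) if k even, 0 if k odd]. Integrating term-by-term (or equivalently evaluating the antiderivative F(x) = -2*x^5/5 + x^4/4 + 2*x^3/3 + x^2 + x at the endpoints):
  F(1) − F(−1) = 151/60 − (-1/60) = 38/15.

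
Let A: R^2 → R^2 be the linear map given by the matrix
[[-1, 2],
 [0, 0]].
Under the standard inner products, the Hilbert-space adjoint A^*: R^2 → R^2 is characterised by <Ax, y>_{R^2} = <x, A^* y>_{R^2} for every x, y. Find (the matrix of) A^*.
A^* = A^T =
[[-1, 0],
 [2, 0]]

For real matrices with standard dot products, the defining identity <Ax, y> = <x, A^* y> gives (Ax)^T y = x^T (A^*) y, i.e. x^T A^T y = x^T (A^*) y. Since this holds for all x, y, we must have A^* = A^T. Therefore
A^* =
[[-1, 0],
 [2, 0]].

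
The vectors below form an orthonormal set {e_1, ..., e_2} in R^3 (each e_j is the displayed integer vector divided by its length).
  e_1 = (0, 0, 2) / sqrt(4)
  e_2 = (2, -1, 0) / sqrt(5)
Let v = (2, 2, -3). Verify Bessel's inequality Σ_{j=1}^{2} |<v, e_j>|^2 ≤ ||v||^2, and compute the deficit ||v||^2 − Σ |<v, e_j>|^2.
Σ |<v, e_j>|^2 = 49/5; ||v||^2 = 17; deficit = 36/5

Write each e_j = u_j / sqrt(<u_j, u_j>) where u_j is the displayed integer vector. Then <v, e_j> = <v, u_j> / sqrt(<u_j, u_j>), so |<v, e_j>|^2 = <v, u_j>^2 / <u_j, u_j>.
Coefficients: <v, e_1> = -6/sqrt(4), <v, e_2> = 2/sqrt(5).
Square and sum: Σ |<v, e_j>|^2 = 49/5.
Compute ||v||^2 = v·v = 17.
Deficit = 17 − 49/5 = 36/5 ≥ 0, confirming Bessel's inequality. (The deficit equals ||v − Σ <v,e_j> e_j||^2, the squared distance from v to span{e_j}.)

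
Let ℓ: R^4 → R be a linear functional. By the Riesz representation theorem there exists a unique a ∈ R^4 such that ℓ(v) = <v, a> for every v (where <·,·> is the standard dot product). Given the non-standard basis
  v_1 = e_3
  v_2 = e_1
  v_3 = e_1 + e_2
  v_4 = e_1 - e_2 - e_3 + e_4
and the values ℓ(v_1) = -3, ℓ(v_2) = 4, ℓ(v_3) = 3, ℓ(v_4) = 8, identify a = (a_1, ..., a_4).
a = (4, -1, -3, 0)

Write a = (a_1, ..., a_4) in the standard basis. For each basis vector v_i, ℓ(v_i) = <v_i, a> is a linear equation in the a_j's. Collect the n equations into a matrix system V a = ℓ, where row i of V is v_i (expressed in the standard basis). Since V is invertible (lower-triangular with 1s on the diagonal, up to permutation), solve by back-substitution:
  V =
[[0, 0, 1, 0],
 [1, 0, 0, 0],
 [1, 1, 0, 0],
 [1, -1, -1, 1]]
  V a = (-3, 4, 3, 8)
Solving gives a = (4, -1, -3, 0).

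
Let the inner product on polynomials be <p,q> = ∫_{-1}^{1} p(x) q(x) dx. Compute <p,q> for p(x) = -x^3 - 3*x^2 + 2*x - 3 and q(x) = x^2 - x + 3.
<p,q> = -422/15

Expand the product: p(x)·q(x) = -x^5 - 2*x^4 + 2*x^3 - 14*x^2 + 9*x - 9.
∫_{-1}^{1} of each monomial x^k gives [2/(k+1) if k even, 0 if k odd]. Integrating term-by-term (or equivalently evaluating the antiderivative F(x) = -x^6/6 - 2*x^5/5 + x^4/2 - 14*x^3/3 + 9*x^2/2 - 9*x at the endpoints):
  F(1) − F(−1) = -277/30 − (189/10) = -422/15.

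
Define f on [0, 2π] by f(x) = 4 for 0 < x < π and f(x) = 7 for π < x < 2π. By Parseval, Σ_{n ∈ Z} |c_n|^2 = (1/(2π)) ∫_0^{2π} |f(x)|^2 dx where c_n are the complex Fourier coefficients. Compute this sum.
Σ |c_n|^2 = 65/2

Parseval equates the L^2 energy of f (normalised by 1/(2π)) with the ℓ^2 sum of its Fourier coefficients: (1/(2π)) ∫_0^{2π} |f|^2 = Σ |c_n|^2.
Compute the left side: (1/(2π)) [∫_0^π 4^2 dx + ∫_π^{2π} 7^2 dx] = (1/(2π)) · (16π + 49π) = (16 + 49)/2 = 65/2.
So Σ_{n ∈ Z} |c_n|^2 = 65/2.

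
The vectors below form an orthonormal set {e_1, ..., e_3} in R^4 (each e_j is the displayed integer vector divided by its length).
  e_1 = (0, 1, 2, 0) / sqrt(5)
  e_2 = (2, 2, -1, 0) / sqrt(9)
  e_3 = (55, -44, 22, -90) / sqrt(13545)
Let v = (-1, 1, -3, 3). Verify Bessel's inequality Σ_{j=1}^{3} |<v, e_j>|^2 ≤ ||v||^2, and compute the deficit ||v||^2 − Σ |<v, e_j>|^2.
Σ |<v, e_j>|^2 = 6011/301; ||v||^2 = 20; deficit = 9/301

Write each e_j = u_j / sqrt(<u_j, u_j>) where u_j is the displayed integer vector. Then <v, e_j> = <v, u_j> / sqrt(<u_j, u_j>), so |<v, e_j>|^2 = <v, u_j>^2 / <u_j, u_j>.
Coefficients: <v, e_1> = -5/sqrt(5), <v, e_2> = 3/sqrt(9), <v, e_3> = -435/sqrt(13545).
Square and sum: Σ |<v, e_j>|^2 = 6011/301.
Compute ||v||^2 = v·v = 20.
Deficit = 20 − 6011/301 = 9/301 ≥ 0, confirming Bessel's inequality. (The deficit equals ||v − Σ <v,e_j> e_j||^2, the squared distance from v to span{e_j}.)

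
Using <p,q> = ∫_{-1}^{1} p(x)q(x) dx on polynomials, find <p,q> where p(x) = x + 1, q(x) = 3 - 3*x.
<p,q> = 4

Expand the product: p(x)·q(x) = 3 - 3*x^2.
∫_{-1}^{1} of each monomial x^k gives [2/(k+1) if k even, 0 if k odd]. Integrating term-by-term (or equivalently evaluating the antiderivative F(x) = -x^3 + 3*x at the endpoints):
  F(1) − F(−1) = 2 − (-2) = 4.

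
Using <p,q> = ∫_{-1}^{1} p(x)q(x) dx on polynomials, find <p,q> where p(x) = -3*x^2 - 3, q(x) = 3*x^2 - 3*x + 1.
<p,q> = -88/5

Expand the product: p(x)·q(x) = -9*x^4 + 9*x^3 - 12*x^2 + 9*x - 3.
∫_{-1}^{1} of each monomial x^k gives [2/(k+1) if k even, 0 if k odd]. Integrating term-by-term (or equivalently evaluating the antiderivative F(x) = -9*x^5/5 + 9*x^4/4 - 4*x^3 + 9*x^2/2 - 3*x at the endpoints):
  F(1) − F(−1) = -41/20 − (311/20) = -88/5.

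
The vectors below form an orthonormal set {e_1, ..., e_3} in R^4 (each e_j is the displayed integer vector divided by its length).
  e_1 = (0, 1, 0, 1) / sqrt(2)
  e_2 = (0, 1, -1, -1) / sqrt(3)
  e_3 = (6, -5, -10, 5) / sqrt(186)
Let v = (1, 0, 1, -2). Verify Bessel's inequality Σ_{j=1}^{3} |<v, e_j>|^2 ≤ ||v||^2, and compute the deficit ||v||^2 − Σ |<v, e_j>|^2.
Σ |<v, e_j>|^2 = 105/31; ||v||^2 = 6; deficit = 81/31

Write each e_j = u_j / sqrt(<u_j, u_j>) where u_j is the displayed integer vector. Then <v, e_j> = <v, u_j> / sqrt(<u_j, u_j>), so |<v, e_j>|^2 = <v, u_j>^2 / <u_j, u_j>.
Coefficients: <v, e_1> = -2/sqrt(2), <v, e_2> = 1/sqrt(3), <v, e_3> = -14/sqrt(186).
Square and sum: Σ |<v, e_j>|^2 = 105/31.
Compute ||v||^2 = v·v = 6.
Deficit = 6 − 105/31 = 81/31 ≥ 0, confirming Bessel's inequality. (The deficit equals ||v − Σ <v,e_j> e_j||^2, the squared distance from v to span{e_j}.)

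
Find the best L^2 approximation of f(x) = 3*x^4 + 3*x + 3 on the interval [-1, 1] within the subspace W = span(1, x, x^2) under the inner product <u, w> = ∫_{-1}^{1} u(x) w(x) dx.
g(x) = 18*x^2/7 + 3*x + 96/35

The best approximation g ∈ W is the orthogonal projection of f onto W. Writing g = a_0 + a_1 x + a_2 x^2, the coefficients solve the normal equations G · a = b where
  G_{ij} = <φ_i, φ_j> and b_i = <f, φ_i>, with φ_0 = 1, φ_1 = x, φ_2 = x^2.
G =
  [2, 0, 2/3]
  [0, 2/3, 0]
  [2/3, 0, 2/5],
b = (36/5, 2, 20/7).
Solving gives a_0 = 96/35, a_1 = 3, a_2 = 18/7, so
  g(x) = 18*x^2/7 + 3*x + 96/35.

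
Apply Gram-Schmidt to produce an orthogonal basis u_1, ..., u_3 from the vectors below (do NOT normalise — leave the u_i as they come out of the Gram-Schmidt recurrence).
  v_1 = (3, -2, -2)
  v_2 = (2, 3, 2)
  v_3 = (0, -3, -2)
Orthogonal basis:
  u_1 = (3, -2, -2)
  u_2 = (46/17, 43/17, 26/17)
  u_3 = (8/273, -40/273, 4/21)

Apply the Gram-Schmidt recurrence
  u_1 = v_1
  u_i = v_i − Σ_{j<i} ((v_i · u_j) / (u_j · u_j)) · u_j.

Step by step this gives:
  u_1 = (3, -2, -2)
  u_2 = (46/17, 43/17, 26/17)
  u_3 = (8/273, -40/273, 4/21)

Orthogonality check:
  u_2 · u_1 = 0 (should be 0)
  u_3 · u_1 = 0 (should be 0)
  u_3 · u_2 = 0 (should be 0)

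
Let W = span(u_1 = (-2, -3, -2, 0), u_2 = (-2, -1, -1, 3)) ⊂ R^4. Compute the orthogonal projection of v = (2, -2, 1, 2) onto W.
proj_W(v) = (-8/29, 5/29, 1/58, 51/58)

Set up U = [u_1 | ... | u_2] ∈ R^(4×2). The projector onto W = col(U) is P = U (U^T U)^(-1) U^T.
Compute U^T U =
  [17, 9]
  [9, 15],
and U^T v = (0, 3).
Solve U^T U · c = U^T v for the coefficients: c = (-9/58, 17/58). The projection is proj_W(v) = U c.
Check: (v - proj_W(v)) · u_1 = 0  (should be 0).
Check: (v - proj_W(v)) · u_2 = 0  (should be 0).
Result: proj_W(v) = (-8/29, 5/29, 1/58, 51/58).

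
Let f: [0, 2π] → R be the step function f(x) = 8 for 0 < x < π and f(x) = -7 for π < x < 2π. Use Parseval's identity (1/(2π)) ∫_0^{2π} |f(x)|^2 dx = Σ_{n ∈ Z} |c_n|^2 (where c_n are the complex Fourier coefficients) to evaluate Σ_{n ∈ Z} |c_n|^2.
Σ |c_n|^2 = 113/2

Parseval equates the L^2 energy of f (normalised by 1/(2π)) with the ℓ^2 sum of its Fourier coefficients: (1/(2π)) ∫_0^{2π} |f|^2 = Σ |c_n|^2.
Compute the left side: (1/(2π)) [∫_0^π 8^2 dx + ∫_π^{2π} (-7)^2 dx] = (1/(2π)) · (64π + 49π) = (64 + 49)/2 = 113/2.
So Σ_{n ∈ Z} |c_n|^2 = 113/2.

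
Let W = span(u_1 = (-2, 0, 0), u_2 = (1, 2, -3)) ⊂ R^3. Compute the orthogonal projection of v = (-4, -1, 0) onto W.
proj_W(v) = (-4, -4/13, 6/13)

Set up U = [u_1 | ... | u_2] ∈ R^(3×2). The projector onto W = col(U) is P = U (U^T U)^(-1) U^T.
Compute U^T U =
  [4, -2]
  [-2, 14],
and U^T v = (8, -6).
Solve U^T U · c = U^T v for the coefficients: c = (25/13, -2/13). The projection is proj_W(v) = U c.
Check: (v - proj_W(v)) · u_1 = 0  (should be 0).
Check: (v - proj_W(v)) · u_2 = 0  (should be 0).
Result: proj_W(v) = (-4, -4/13, 6/13).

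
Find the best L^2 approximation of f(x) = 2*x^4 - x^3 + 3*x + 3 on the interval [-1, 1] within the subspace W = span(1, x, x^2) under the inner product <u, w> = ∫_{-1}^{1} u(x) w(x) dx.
g(x) = 12*x^2/7 + 12*x/5 + 99/35

The best approximation g ∈ W is the orthogonal projection of f onto W. Writing g = a_0 + a_1 x + a_2 x^2, the coefficients solve the normal equations G · a = b where
  G_{ij} = <φ_i, φ_j> and b_i = <f, φ_i>, with φ_0 = 1, φ_1 = x, φ_2 = x^2.
G =
  [2, 0, 2/3]
  [0, 2/3, 0]
  [2/3, 0, 2/5],
b = (34/5, 8/5, 18/7).
Solving gives a_0 = 99/35, a_1 = 12/5, a_2 = 12/7, so
  g(x) = 12*x^2/7 + 12*x/5 + 99/35.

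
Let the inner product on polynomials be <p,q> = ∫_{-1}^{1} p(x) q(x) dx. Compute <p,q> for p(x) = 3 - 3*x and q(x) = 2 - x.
<p,q> = 14

Expand the product: p(x)·q(x) = 3*x^2 - 9*x + 6.
∫_{-1}^{1} of each monomial x^k gives [2/(k+1) if k even, 0 if k odd]. Integrating term-by-term (or equivalently evaluating the antiderivative F(x) = x^3 - 9*x^2/2 + 6*x at the endpoints):
  F(1) − F(−1) = 5/2 − (-23/2) = 14.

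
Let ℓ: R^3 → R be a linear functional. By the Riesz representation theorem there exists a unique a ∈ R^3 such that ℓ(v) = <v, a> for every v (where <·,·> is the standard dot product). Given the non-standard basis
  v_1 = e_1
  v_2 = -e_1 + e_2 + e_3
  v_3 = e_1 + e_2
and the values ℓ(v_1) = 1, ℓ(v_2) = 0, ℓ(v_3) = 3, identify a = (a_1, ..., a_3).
a = (1, 2, -1)

Write a = (a_1, ..., a_3) in the standard basis. For each basis vector v_i, ℓ(v_i) = <v_i, a> is a linear equation in the a_j's. Collect the n equations into a matrix system V a = ℓ, where row i of V is v_i (expressed in the standard basis). Since V is invertible (lower-triangular with 1s on the diagonal, up to permutation), solve by back-substitution:
  V =
[[1, 0, 0],
 [-1, 1, 1],
 [1, 1, 0]]
  V a = (1, 0, 3)
Solving gives a = (1, 2, -1).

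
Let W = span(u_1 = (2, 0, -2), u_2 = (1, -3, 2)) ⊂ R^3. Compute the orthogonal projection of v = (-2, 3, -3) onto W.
proj_W(v) = (-4/3, 11/3, -7/3)

Set up U = [u_1 | ... | u_2] ∈ R^(3×2). The projector onto W = col(U) is P = U (U^T U)^(-1) U^T.
Compute U^T U =
  [8, -2]
  [-2, 14],
and U^T v = (2, -17).
Solve U^T U · c = U^T v for the coefficients: c = (-1/18, -11/9). The projection is proj_W(v) = U c.
Check: (v - proj_W(v)) · u_1 = 0  (should be 0).
Check: (v - proj_W(v)) · u_2 = 0  (should be 0).
Result: proj_W(v) = (-4/3, 11/3, -7/3).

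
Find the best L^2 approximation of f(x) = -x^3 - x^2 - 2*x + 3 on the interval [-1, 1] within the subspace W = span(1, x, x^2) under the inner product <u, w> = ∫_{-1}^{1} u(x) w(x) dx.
g(x) = -x^2 - 13*x/5 + 3

The best approximation g ∈ W is the orthogonal projection of f onto W. Writing g = a_0 + a_1 x + a_2 x^2, the coefficients solve the normal equations G · a = b where
  G_{ij} = <φ_i, φ_j> and b_i = <f, φ_i>, with φ_0 = 1, φ_1 = x, φ_2 = x^2.
G =
  [2, 0, 2/3]
  [0, 2/3, 0]
  [2/3, 0, 2/5],
b = (16/3, -26/15, 8/5).
Solving gives a_0 = 3, a_1 = -13/5, a_2 = -1, so
  g(x) = -x^2 - 13*x/5 + 3.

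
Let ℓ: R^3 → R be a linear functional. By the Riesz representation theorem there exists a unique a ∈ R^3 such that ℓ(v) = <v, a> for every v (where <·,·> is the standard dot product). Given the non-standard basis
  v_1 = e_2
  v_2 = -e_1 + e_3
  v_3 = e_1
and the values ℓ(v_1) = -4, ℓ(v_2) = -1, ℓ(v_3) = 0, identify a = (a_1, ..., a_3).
a = (0, -4, -1)

Write a = (a_1, ..., a_3) in the standard basis. For each basis vector v_i, ℓ(v_i) = <v_i, a> is a linear equation in the a_j's. Collect the n equations into a matrix system V a = ℓ, where row i of V is v_i (expressed in the standard basis). Since V is invertible (lower-triangular with 1s on the diagonal, up to permutation), solve by back-substitution:
  V =
[[0, 1, 0],
 [-1, 0, 1],
 [1, 0, 0]]
  V a = (-4, -1, 0)
Solving gives a = (0, -4, -1).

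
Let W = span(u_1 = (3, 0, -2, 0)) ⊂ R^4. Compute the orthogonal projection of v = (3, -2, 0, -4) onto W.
proj_W(v) = (27/13, 0, -18/13, 0)

Set up U = [u_1 | ... | u_1] ∈ R^(4×1). The projector onto W = col(U) is P = U (U^T U)^(-1) U^T.
Compute U^T U =
  [13],
and U^T v = (9).
Solve U^T U · c = U^T v for the coefficients: c = (9/13). The projection is proj_W(v) = U c.
Check: (v - proj_W(v)) · u_1 = 0  (should be 0).
Result: proj_W(v) = (27/13, 0, -18/13, 0).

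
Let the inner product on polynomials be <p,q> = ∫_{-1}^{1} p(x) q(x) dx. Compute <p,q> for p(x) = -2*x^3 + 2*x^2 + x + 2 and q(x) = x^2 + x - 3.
<p,q> = -14

Expand the product: p(x)·q(x) = -2*x^5 + 9*x^3 - 3*x^2 - x - 6.
∫_{-1}^{1} of each monomial x^k gives [2/(k+1) if k even, 0 if k odd]. Integrating term-by-term (or equivalently evaluating the antiderivative F(x) = -x^6/3 + 9*x^4/4 - x^3 - x^2/2 - 6*x at the endpoints):
  F(1) − F(−1) = -67/12 − (101/12) = -14.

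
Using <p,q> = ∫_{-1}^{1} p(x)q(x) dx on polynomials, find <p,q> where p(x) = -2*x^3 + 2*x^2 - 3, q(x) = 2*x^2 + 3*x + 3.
<p,q> = -94/5

Expand the product: p(x)·q(x) = -4*x^5 - 2*x^4 - 9*x - 9.
∫_{-1}^{1} of each monomial x^k gives [2/(k+1) if k even, 0 if k odd]. Integrating term-by-term (or equivalently evaluating the antiderivative F(x) = -2*x^6/3 - 2*x^5/5 - 9*x^2/2 - 9*x at the endpoints):
  F(1) − F(−1) = -437/30 − (127/30) = -94/5.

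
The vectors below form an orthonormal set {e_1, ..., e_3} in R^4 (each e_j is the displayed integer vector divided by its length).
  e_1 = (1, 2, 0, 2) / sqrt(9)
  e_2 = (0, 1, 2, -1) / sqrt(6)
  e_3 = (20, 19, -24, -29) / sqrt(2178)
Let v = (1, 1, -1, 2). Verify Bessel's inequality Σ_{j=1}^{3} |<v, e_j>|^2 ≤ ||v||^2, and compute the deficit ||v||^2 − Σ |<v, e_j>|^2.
Σ |<v, e_j>|^2 = 2525/363; ||v||^2 = 7; deficit = 16/363

Write each e_j = u_j / sqrt(<u_j, u_j>) where u_j is the displayed integer vector. Then <v, e_j> = <v, u_j> / sqrt(<u_j, u_j>), so |<v, e_j>|^2 = <v, u_j>^2 / <u_j, u_j>.
Coefficients: <v, e_1> = 7/sqrt(9), <v, e_2> = -3/sqrt(6), <v, e_3> = 5/sqrt(2178).
Square and sum: Σ |<v, e_j>|^2 = 2525/363.
Compute ||v||^2 = v·v = 7.
Deficit = 7 − 2525/363 = 16/363 ≥ 0, confirming Bessel's inequality. (The deficit equals ||v − Σ <v,e_j> e_j||^2, the squared distance from v to span{e_j}.)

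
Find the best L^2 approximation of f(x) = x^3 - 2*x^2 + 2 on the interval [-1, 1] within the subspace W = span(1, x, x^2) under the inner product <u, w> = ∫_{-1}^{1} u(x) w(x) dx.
g(x) = -2*x^2 + 3*x/5 + 2

The best approximation g ∈ W is the orthogonal projection of f onto W. Writing g = a_0 + a_1 x + a_2 x^2, the coefficients solve the normal equations G · a = b where
  G_{ij} = <φ_i, φ_j> and b_i = <f, φ_i>, with φ_0 = 1, φ_1 = x, φ_2 = x^2.
G =
  [2, 0, 2/3]
  [0, 2/3, 0]
  [2/3, 0, 2/5],
b = (8/3, 2/5, 8/15).
Solving gives a_0 = 2, a_1 = 3/5, a_2 = -2, so
  g(x) = -2*x^2 + 3*x/5 + 2.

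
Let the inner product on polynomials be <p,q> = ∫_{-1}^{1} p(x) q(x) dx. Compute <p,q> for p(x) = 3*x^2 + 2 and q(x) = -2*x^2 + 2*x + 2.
<p,q> = 104/15

Expand the product: p(x)·q(x) = -6*x^4 + 6*x^3 + 2*x^2 + 4*x + 4.
∫_{-1}^{1} of each monomial x^k gives [2/(k+1) if k even, 0 if k odd]. Integrating term-by-term (or equivalently evaluating the antiderivative F(x) = -6*x^5/5 + 3*x^4/2 + 2*x^3/3 + 2*x^2 + 4*x at the endpoints):
  F(1) − F(−1) = 209/30 − (1/30) = 104/15.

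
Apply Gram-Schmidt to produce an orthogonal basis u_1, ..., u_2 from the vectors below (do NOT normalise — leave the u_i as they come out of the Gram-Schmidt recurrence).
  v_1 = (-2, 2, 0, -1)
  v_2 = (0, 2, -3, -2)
Orthogonal basis:
  u_1 = (-2, 2, 0, -1)
  u_2 = (4/3, 2/3, -3, -4/3)

Apply the Gram-Schmidt recurrence
  u_1 = v_1
  u_i = v_i − Σ_{j<i} ((v_i · u_j) / (u_j · u_j)) · u_j.

Step by step this gives:
  u_1 = (-2, 2, 0, -1)
  u_2 = (4/3, 2/3, -3, -4/3)

Orthogonality check:
  u_2 · u_1 = 0 (should be 0)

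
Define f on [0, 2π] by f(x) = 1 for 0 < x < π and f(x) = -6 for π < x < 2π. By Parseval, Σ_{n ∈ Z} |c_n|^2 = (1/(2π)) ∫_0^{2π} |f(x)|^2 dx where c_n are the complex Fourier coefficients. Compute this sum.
Σ |c_n|^2 = 37/2

Parseval equates the L^2 energy of f (normalised by 1/(2π)) with the ℓ^2 sum of its Fourier coefficients: (1/(2π)) ∫_0^{2π} |f|^2 = Σ |c_n|^2.
Compute the left side: (1/(2π)) [∫_0^π 1^2 dx + ∫_π^{2π} (-6)^2 dx] = (1/(2π)) · (1π + 36π) = (1 + 36)/2 = 37/2.
So Σ_{n ∈ Z} |c_n|^2 = 37/2.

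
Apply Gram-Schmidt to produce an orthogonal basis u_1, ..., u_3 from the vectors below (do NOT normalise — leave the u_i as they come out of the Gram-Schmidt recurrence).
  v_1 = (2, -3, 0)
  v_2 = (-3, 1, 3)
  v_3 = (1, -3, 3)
Orthogonal basis:
  u_1 = (2, -3, 0)
  u_2 = (-21/13, -14/13, 3)
  u_3 = (54/83, 36/83, 42/83)

Apply the Gram-Schmidt recurrence
  u_1 = v_1
  u_i = v_i − Σ_{j<i} ((v_i · u_j) / (u_j · u_j)) · u_j.

Step by step this gives:
  u_1 = (2, -3, 0)
  u_2 = (-21/13, -14/13, 3)
  u_3 = (54/83, 36/83, 42/83)

Orthogonality check:
  u_2 · u_1 = 0 (should be 0)
  u_3 · u_1 = 0 (should be 0)
  u_3 · u_2 = 0 (should be 0)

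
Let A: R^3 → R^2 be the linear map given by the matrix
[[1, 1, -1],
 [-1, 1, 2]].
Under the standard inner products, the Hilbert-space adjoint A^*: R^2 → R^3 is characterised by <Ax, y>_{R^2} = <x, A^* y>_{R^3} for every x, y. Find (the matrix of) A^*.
A^* = A^T =
[[1, -1],
 [1, 1],
 [-1, 2]]

For real matrices with standard dot products, the defining identity <Ax, y> = <x, A^* y> gives (Ax)^T y = x^T (A^*) y, i.e. x^T A^T y = x^T (A^*) y. Since this holds for all x, y, we must have A^* = A^T. Therefore
A^* =
[[1, -1],
 [1, 1],
 [-1, 2]].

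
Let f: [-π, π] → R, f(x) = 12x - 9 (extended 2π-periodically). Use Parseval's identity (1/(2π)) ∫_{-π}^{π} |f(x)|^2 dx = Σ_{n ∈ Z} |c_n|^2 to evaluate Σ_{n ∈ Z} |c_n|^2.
Σ |c_n|^2 = 48π^2 + 81

Expand and integrate term by term over [-π, π]:
  ∫ (12x)^2 dx = 144·(2π^3/3); ∫ 2·12·(-9)·x dx = 0 (odd integrand); ∫ (-9)^2 dx = 81·2π.
So (1/(2π)) ∫_{-π}^{π} (12x - 9)^2 dx = 144π^2/3 + 81 = 48π^2 + 81.
Parseval ⇒ Σ |c_n|^2 = 48π^2 + 81.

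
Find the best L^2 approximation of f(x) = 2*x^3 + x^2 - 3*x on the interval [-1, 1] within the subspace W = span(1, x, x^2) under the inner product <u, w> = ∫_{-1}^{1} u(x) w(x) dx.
g(x) = x^2 - 9*x/5

The best approximation g ∈ W is the orthogonal projection of f onto W. Writing g = a_0 + a_1 x + a_2 x^2, the coefficients solve the normal equations G · a = b where
  G_{ij} = <φ_i, φ_j> and b_i = <f, φ_i>, with φ_0 = 1, φ_1 = x, φ_2 = x^2.
G =
  [2, 0, 2/3]
  [0, 2/3, 0]
  [2/3, 0, 2/5],
b = (2/3, -6/5, 2/5).
Solving gives a_0 = 0, a_1 = -9/5, a_2 = 1, so
  g(x) = x^2 - 9*x/5.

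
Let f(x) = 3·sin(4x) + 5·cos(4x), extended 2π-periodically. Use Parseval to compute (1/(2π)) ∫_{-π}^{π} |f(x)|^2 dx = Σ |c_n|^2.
Σ |c_n|^2 = 17

Expand |f|^2 and use orthogonality of {sin(nx), cos(mx)} on [-π, π]:
  ∫_{-π}^{π} sin(nx)^2 dx = π, ∫ cos(mx)^2 dx = π, and cross terms integrate to 0.
So ∫_{-π}^{π} f(x)^2 dx = 3^2 · π + 5^2 · π = (9 + 25)π.
Divide by 2π: (9 + 25)/2 = 17.
By Parseval, this equals Σ |c_n|^2.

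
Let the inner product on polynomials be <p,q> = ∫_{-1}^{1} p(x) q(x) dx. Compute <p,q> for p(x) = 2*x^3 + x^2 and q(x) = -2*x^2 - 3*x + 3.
<p,q> = -6/5

Expand the product: p(x)·q(x) = -4*x^5 - 8*x^4 + 3*x^3 + 3*x^2.
∫_{-1}^{1} of each monomial x^k gives [2/(k+1) if k even, 0 if k odd]. Integrating term-by-term (or equivalently evaluating the antiderivative F(x) = -2*x^6/3 - 8*x^5/5 + 3*x^4/4 + x^3 at the endpoints):
  F(1) − F(−1) = -31/60 − (41/60) = -6/5.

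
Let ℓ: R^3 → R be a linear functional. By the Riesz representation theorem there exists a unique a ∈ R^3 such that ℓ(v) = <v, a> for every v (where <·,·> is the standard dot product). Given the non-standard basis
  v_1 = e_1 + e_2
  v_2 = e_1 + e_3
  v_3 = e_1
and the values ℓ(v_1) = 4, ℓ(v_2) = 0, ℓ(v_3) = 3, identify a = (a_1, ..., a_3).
a = (3, 1, -3)

Write a = (a_1, ..., a_3) in the standard basis. For each basis vector v_i, ℓ(v_i) = <v_i, a> is a linear equation in the a_j's. Collect the n equations into a matrix system V a = ℓ, where row i of V is v_i (expressed in the standard basis). Since V is invertible (lower-triangular with 1s on the diagonal, up to permutation), solve by back-substitution:
  V =
[[1, 1, 0],
 [1, 0, 1],
 [1, 0, 0]]
  V a = (4, 0, 3)
Solving gives a = (3, 1, -3).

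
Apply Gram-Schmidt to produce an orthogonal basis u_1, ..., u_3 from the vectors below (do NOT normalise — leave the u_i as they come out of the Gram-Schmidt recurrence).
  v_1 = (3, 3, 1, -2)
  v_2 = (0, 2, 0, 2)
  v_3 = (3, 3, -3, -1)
Orthogonal basis:
  u_1 = (3, 3, 1, -2)
  u_2 = (-6/23, 40/23, -2/23, 50/23)
  u_3 = (13/15, 2/9, -167/45, -2/9)

Apply the Gram-Schmidt recurrence
  u_1 = v_1
  u_i = v_i − Σ_{j<i} ((v_i · u_j) / (u_j · u_j)) · u_j.

Step by step this gives:
  u_1 = (3, 3, 1, -2)
  u_2 = (-6/23, 40/23, -2/23, 50/23)
  u_3 = (13/15, 2/9, -167/45, -2/9)

Orthogonality check:
  u_2 · u_1 = 0 (should be 0)
  u_3 · u_1 = 0 (should be 0)
  u_3 · u_2 = 0 (should be 0)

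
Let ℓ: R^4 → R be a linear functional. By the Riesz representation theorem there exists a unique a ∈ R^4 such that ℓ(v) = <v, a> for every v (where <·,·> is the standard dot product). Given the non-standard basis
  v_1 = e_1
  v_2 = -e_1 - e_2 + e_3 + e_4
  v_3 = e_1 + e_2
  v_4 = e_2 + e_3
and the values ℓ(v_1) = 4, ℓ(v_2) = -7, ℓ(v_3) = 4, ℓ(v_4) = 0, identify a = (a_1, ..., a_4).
a = (4, 0, 0, -3)

Write a = (a_1, ..., a_4) in the standard basis. For each basis vector v_i, ℓ(v_i) = <v_i, a> is a linear equation in the a_j's. Collect the n equations into a matrix system V a = ℓ, where row i of V is v_i (expressed in the standard basis). Since V is invertible (lower-triangular with 1s on the diagonal, up to permutation), solve by back-substitution:
  V =
[[1, 0, 0, 0],
 [-1, -1, 1, 1],
 [1, 1, 0, 0],
 [0, 1, 1, 0]]
  V a = (4, -7, 4, 0)
Solving gives a = (4, 0, 0, -3).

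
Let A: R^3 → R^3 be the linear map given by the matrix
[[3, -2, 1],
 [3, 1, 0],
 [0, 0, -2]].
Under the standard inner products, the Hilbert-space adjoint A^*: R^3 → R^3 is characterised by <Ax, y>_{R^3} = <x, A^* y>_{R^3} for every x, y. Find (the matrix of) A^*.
A^* = A^T =
[[3, 3, 0],
 [-2, 1, 0],
 [1, 0, -2]]

For real matrices with standard dot products, the defining identity <Ax, y> = <x, A^* y> gives (Ax)^T y = x^T (A^*) y, i.e. x^T A^T y = x^T (A^*) y. Since this holds for all x, y, we must have A^* = A^T. Therefore
A^* =
[[3, 3, 0],
 [-2, 1, 0],
 [1, 0, -2]].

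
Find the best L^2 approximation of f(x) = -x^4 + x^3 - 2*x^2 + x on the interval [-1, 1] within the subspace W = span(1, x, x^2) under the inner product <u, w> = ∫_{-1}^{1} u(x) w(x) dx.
g(x) = -20*x^2/7 + 8*x/5 + 3/35

The best approximation g ∈ W is the orthogonal projection of f onto W. Writing g = a_0 + a_1 x + a_2 x^2, the coefficients solve the normal equations G · a = b where
  G_{ij} = <φ_i, φ_j> and b_i = <f, φ_i>, with φ_0 = 1, φ_1 = x, φ_2 = x^2.
G =
  [2, 0, 2/3]
  [0, 2/3, 0]
  [2/3, 0, 2/5],
b = (-26/15, 16/15, -38/35).
Solving gives a_0 = 3/35, a_1 = 8/5, a_2 = -20/7, so
  g(x) = -20*x^2/7 + 8*x/5 + 3/35.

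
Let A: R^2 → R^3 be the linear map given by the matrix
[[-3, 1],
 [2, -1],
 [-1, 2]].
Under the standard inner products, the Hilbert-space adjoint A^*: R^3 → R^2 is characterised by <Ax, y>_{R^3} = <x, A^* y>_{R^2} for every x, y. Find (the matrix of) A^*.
A^* = A^T =
[[-3, 2, -1],
 [1, -1, 2]]

For real matrices with standard dot products, the defining identity <Ax, y> = <x, A^* y> gives (Ax)^T y = x^T (A^*) y, i.e. x^T A^T y = x^T (A^*) y. Since this holds for all x, y, we must have A^* = A^T. Therefore
A^* =
[[-3, 2, -1],
 [1, -1, 2]].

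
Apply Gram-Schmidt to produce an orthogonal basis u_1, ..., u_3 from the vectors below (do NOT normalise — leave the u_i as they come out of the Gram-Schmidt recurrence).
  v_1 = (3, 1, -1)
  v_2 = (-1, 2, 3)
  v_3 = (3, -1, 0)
Orthogonal basis:
  u_1 = (3, 1, -1)
  u_2 = (1/11, 26/11, 29/11)
  u_3 = (5/6, -4/3, 7/6)

Apply the Gram-Schmidt recurrence
  u_1 = v_1
  u_i = v_i − Σ_{j<i} ((v_i · u_j) / (u_j · u_j)) · u_j.

Step by step this gives:
  u_1 = (3, 1, -1)
  u_2 = (1/11, 26/11, 29/11)
  u_3 = (5/6, -4/3, 7/6)

Orthogonality check:
  u_2 · u_1 = 0 (should be 0)
  u_3 · u_1 = 0 (should be 0)
  u_3 · u_2 = 0 (should be 0)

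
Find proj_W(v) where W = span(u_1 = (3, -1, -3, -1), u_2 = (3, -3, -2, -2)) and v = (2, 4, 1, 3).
proj_W(v) = (-3/5, 53/15, -16/15, 28/15)

Set up U = [u_1 | ... | u_2] ∈ R^(4×2). The projector onto W = col(U) is P = U (U^T U)^(-1) U^T.
Compute U^T U =
  [20, 20]
  [20, 26],
and U^T v = (-4, -14).
Solve U^T U · c = U^T v for the coefficients: c = (22/15, -5/3). The projection is proj_W(v) = U c.
Check: (v - proj_W(v)) · u_1 = 0  (should be 0).
Check: (v - proj_W(v)) · u_2 = 0  (should be 0).
Result: proj_W(v) = (-3/5, 53/15, -16/15, 28/15).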